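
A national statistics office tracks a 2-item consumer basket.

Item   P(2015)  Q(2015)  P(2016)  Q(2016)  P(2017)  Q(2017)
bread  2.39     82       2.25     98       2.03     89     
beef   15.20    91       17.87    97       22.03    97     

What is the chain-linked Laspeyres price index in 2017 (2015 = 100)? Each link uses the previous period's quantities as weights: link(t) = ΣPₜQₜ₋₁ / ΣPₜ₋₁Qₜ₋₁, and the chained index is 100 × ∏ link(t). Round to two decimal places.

Link 2015→2016:
ΣP(2016)Q(2015) = 2.25×82 + 17.87×91 = 184.5 + 1626.17 = 1810.67
ΣP(2015)Q(2015) = 2.39×82 + 15.20×91 = 195.98 + 1383.2 = 1579.18
link = 1810.67/1579.18 = 1.146589
Link 2016→2017:
ΣP(2017)Q(2016) = 2.03×98 + 22.03×97 = 198.94 + 2136.91 = 2335.85
ΣP(2016)Q(2016) = 2.25×98 + 17.87×97 = 220.5 + 1733.39 = 1953.89
link = 2335.85/1953.89 = 1.195487
Chained index = 100 × 1.146589 × 1.195487 = 137.0732

137.07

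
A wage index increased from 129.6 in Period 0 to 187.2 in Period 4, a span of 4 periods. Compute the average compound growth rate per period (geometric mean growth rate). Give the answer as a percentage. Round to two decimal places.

9.63%

Growth factor = (187.2/129.6)^(1/4) = (1.444444)^(1/4) = 1.096289
Growth rate = 1.096289 − 1 = 0.096289 = 9.6289%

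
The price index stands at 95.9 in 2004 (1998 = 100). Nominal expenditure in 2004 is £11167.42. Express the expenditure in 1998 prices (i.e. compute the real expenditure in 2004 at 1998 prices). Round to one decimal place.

11644.9

Real = Nominal ÷ (Index/100) = 11167.42 ÷ (95.9/100)
     = 11167.42 ÷ 0.959 = 11644.8592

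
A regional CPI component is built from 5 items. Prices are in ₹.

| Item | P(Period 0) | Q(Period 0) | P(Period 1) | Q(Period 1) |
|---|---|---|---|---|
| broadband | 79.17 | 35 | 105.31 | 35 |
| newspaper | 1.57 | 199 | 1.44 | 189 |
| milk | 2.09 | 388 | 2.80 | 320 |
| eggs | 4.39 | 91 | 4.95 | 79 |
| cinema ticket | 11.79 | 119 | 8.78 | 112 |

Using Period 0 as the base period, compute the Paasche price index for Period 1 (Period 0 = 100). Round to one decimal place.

115.3

Paasche price index uses current-period quantities as weights.
ΣP(Period 1)·Q(Period 1) = 105.31×35 + 1.44×189 + 2.80×320 + 4.95×79 + 8.78×112 = 3685.85 + 272.16 + 896 + 391.05 + 983.36 = 6228.42
ΣP(Period 0)·Q(Period 1) = 79.17×35 + 1.57×189 + 2.09×320 + 4.39×79 + 11.79×112 = 2770.95 + 296.73 + 668.8 + 346.81 + 1320.48 = 5403.77
Index = 6228.42 / 5403.77 × 100 = 115.2606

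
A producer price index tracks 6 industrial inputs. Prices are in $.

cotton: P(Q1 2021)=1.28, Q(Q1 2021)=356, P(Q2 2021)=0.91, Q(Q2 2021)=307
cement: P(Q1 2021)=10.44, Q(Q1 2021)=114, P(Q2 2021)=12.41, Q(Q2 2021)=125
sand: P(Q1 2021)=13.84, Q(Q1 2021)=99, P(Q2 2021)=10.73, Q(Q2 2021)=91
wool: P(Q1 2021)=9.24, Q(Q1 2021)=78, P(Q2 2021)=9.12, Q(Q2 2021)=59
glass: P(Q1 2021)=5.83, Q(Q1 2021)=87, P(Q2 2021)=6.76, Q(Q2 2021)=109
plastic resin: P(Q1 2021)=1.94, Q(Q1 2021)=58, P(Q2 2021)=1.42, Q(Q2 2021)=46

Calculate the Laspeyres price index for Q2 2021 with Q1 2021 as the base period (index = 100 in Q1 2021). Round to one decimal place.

Laspeyres price index uses base-period quantities as weights.
ΣP(Q2 2021)·Q(Q1 2021) = 0.91×356 + 12.41×114 + 10.73×99 + 9.12×78 + 6.76×87 + 1.42×58 = 323.96 + 1414.74 + 1062.27 + 711.36 + 588.12 + 82.36 = 4182.81
ΣP(Q1 2021)·Q(Q1 2021) = 1.28×356 + 10.44×114 + 13.84×99 + 9.24×78 + 5.83×87 + 1.94×58 = 455.68 + 1190.16 + 1370.16 + 720.72 + 507.21 + 112.52 = 4356.45
Index = 4182.81 / 4356.45 × 100 = 96.0142

96.0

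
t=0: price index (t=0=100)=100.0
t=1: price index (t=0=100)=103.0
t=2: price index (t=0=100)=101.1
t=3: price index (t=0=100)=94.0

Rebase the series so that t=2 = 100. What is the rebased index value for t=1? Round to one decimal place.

Rebased(t=1) = 103.0 / 101.1 × 100 = 101.8793

101.9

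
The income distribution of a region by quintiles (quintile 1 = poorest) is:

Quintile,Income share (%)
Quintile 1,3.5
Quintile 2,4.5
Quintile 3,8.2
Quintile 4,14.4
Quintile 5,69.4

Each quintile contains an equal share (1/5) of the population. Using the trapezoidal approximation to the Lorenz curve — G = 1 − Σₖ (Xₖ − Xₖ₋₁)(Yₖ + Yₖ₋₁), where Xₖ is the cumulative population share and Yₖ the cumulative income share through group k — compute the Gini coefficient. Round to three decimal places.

0.567

Cumulative income shares Yₖ: 0.0350, 0.0800, 0.1620, 0.3060, 1.0000
Σ (Xₖ−Xₖ₋₁)(Yₖ+Yₖ₋₁) = (1/5)(0.0350+0.0000) + (1/5)(0.0800+0.0350) + (1/5)(0.1620+0.0800) + (1/5)(0.3060+0.1620) + (1/5)(1.0000+0.3060)
  = 0.0070 + 0.0230 + 0.0484 + 0.0936 + 0.2612 = 0.4332
G = 1 − 0.4332 = 0.5668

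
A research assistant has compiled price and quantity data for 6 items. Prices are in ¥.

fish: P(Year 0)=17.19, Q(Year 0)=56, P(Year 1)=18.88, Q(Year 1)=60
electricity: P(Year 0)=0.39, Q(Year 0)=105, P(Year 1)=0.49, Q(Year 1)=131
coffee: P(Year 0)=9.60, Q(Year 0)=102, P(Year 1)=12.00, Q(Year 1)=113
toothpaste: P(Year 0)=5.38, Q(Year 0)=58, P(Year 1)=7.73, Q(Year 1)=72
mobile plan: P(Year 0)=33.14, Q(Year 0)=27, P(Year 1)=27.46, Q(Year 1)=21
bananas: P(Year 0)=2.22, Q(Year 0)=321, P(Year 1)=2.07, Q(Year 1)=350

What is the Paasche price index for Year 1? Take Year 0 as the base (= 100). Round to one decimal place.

109.5

Paasche price index uses current-period quantities as weights.
ΣP(Year 1)·Q(Year 1) = 18.88×60 + 0.49×131 + 12.00×113 + 7.73×72 + 27.46×21 + 2.07×350 = 1132.8 + 64.19 + 1356 + 556.56 + 576.66 + 724.5 = 4410.71
ΣP(Year 0)·Q(Year 1) = 17.19×60 + 0.39×131 + 9.60×113 + 5.38×72 + 33.14×21 + 2.22×350 = 1031.4 + 51.09 + 1084.8 + 387.36 + 695.94 + 777 = 4027.59
Index = 4410.71 / 4027.59 × 100 = 109.5124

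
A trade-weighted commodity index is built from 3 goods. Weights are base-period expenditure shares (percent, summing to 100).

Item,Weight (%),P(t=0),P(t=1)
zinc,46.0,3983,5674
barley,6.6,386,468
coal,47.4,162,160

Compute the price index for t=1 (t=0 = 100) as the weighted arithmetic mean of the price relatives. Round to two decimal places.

120.35

zinc: 46.0 × (5674/3983) = 46.0 × 1.424554 = 65.5295
barley: 6.6 × (468/386) = 6.6 × 1.212435 = 8.0021
coal: 47.4 × (160/162) = 47.4 × 0.987654 = 46.8148
Index = Σ wᵢ·(p₁ᵢ/p₀ᵢ) = 65.5295 + 8.0021 + 46.8148 = 120.3464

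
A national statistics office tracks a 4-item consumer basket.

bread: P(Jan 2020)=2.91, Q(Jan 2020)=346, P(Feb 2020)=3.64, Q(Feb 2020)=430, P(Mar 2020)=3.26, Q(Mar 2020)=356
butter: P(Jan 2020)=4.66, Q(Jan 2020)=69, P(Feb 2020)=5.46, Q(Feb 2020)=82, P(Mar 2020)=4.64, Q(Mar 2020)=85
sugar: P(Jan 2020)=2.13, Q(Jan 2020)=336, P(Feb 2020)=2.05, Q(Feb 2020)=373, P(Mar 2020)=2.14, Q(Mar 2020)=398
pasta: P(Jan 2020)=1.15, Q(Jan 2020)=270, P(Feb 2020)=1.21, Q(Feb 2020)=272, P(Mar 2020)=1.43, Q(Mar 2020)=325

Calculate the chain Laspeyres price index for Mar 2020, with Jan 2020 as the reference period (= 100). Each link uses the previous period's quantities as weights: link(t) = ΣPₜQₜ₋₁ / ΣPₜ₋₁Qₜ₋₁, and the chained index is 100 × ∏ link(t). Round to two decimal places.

107.64

Link Jan 2020→Feb 2020:
ΣP(Feb 2020)Q(Jan 2020) = 3.64×346 + 5.46×69 + 2.05×336 + 1.21×270 = 1259.44 + 376.74 + 688.8 + 326.7 = 2651.68
ΣP(Jan 2020)Q(Jan 2020) = 2.91×346 + 4.66×69 + 2.13×336 + 1.15×270 = 1006.86 + 321.54 + 715.68 + 310.5 = 2354.58
link = 2651.68/2354.58 = 1.126180
Link Feb 2020→Mar 2020:
ΣP(Mar 2020)Q(Feb 2020) = 3.26×430 + 4.64×82 + 2.14×373 + 1.43×272 = 1401.8 + 380.48 + 798.22 + 388.96 = 2969.46
ΣP(Feb 2020)Q(Feb 2020) = 3.64×430 + 5.46×82 + 2.05×373 + 1.21×272 = 1565.2 + 447.72 + 764.65 + 329.12 = 3106.69
link = 2969.46/3106.69 = 0.955828
Chained index = 100 × 1.126180 × 0.955828 = 107.6434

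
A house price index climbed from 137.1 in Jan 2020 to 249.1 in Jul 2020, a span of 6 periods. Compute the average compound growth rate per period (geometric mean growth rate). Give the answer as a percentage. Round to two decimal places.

Growth factor = (249.1/137.1)^(1/6) = (1.816922)^(1/6) = 1.104645
Growth rate = 1.104645 − 1 = 0.104645 = 10.4645%

10.46%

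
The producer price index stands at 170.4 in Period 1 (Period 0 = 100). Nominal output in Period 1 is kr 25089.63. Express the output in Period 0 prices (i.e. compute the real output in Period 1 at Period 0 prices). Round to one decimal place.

14724.0

Real = Nominal ÷ (Index/100) = 25089.63 ÷ (170.4/100)
     = 25089.63 ÷ 1.704 = 14723.9613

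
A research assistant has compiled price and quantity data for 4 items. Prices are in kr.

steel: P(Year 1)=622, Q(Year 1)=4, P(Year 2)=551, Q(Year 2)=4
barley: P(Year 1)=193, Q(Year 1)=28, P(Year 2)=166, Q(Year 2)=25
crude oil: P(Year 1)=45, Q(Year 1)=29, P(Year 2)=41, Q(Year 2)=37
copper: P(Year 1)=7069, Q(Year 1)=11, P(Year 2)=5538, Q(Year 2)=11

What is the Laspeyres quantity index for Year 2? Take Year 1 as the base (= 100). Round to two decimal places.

99.75

Laspeyres quantity index uses base-period prices as weights.
ΣP(Year 1)·Q(Year 2) = 622×4 + 193×25 + 45×37 + 7069×11 = 2488 + 4825 + 1665 + 77759 = 86737
ΣP(Year 1)·Q(Year 1) = 622×4 + 193×28 + 45×29 + 7069×11 = 2488 + 5404 + 1305 + 77759 = 86956
Index = 86737 / 86956 × 100 = 99.7481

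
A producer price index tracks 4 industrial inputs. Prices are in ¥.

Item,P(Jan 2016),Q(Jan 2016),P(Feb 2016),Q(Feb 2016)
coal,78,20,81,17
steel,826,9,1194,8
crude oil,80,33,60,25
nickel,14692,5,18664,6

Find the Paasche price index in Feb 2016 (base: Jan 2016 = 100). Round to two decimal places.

Paasche price index uses current-period quantities as weights.
ΣP(Feb 2016)·Q(Feb 2016) = 81×17 + 1194×8 + 60×25 + 18664×6 = 1377 + 9552 + 1500 + 111984 = 124413
ΣP(Jan 2016)·Q(Feb 2016) = 78×17 + 826×8 + 80×25 + 14692×6 = 1326 + 6608 + 2000 + 88152 = 98086
Index = 124413 / 98086 × 100 = 126.8407

126.84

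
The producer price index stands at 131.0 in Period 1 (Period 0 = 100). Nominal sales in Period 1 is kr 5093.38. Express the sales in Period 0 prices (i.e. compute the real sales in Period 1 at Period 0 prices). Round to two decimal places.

Real = Nominal ÷ (Index/100) = 5093.38 ÷ (131.0/100)
     = 5093.38 ÷ 1.310 = 3888.0763

3888.08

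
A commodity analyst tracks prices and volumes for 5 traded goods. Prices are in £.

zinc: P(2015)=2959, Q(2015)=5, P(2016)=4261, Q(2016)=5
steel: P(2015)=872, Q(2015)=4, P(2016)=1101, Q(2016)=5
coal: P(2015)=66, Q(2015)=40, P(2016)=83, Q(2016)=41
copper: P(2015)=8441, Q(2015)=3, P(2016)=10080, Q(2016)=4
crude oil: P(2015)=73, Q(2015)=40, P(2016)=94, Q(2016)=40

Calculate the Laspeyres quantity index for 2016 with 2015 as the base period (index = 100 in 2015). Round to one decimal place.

Laspeyres quantity index uses base-period prices as weights.
ΣP(2015)·Q(2016) = 2959×5 + 872×5 + 66×41 + 8441×4 + 73×40 = 14795 + 4360 + 2706 + 33764 + 2920 = 58545
ΣP(2015)·Q(2015) = 2959×5 + 872×4 + 66×40 + 8441×3 + 73×40 = 14795 + 3488 + 2640 + 25323 + 2920 = 49166
Index = 58545 / 49166 × 100 = 119.0762

119.1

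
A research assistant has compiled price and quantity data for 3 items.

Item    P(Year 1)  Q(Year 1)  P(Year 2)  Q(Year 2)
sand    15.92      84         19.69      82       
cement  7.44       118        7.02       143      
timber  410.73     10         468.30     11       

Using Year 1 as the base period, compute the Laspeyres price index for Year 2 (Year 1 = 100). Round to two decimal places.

Laspeyres price index uses base-period quantities as weights.
ΣP(Year 2)·Q(Year 1) = 19.69×84 + 7.02×118 + 468.30×10 = 1653.96 + 828.36 + 4683 = 7165.32
ΣP(Year 1)·Q(Year 1) = 15.92×84 + 7.44×118 + 410.73×10 = 1337.28 + 877.92 + 4107.3 = 6322.5
Index = 7165.32 / 6322.5 × 100 = 113.3305

113.33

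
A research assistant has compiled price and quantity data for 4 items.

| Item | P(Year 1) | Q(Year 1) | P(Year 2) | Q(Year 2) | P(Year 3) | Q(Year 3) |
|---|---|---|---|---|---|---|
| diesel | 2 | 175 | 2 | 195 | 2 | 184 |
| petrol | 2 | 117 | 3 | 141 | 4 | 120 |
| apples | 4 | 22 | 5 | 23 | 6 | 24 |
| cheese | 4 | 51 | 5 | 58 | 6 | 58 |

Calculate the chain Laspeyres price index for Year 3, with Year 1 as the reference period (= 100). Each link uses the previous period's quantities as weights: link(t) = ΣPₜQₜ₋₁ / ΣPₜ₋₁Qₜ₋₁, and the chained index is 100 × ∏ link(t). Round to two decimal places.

Link Year 1→Year 2:
ΣP(Year 2)Q(Year 1) = 2×175 + 3×117 + 5×22 + 5×51 = 350 + 351 + 110 + 255 = 1066
ΣP(Year 1)Q(Year 1) = 2×175 + 2×117 + 4×22 + 4×51 = 350 + 234 + 88 + 204 = 876
link = 1066/876 = 1.216895
Link Year 2→Year 3:
ΣP(Year 3)Q(Year 2) = 2×195 + 4×141 + 6×23 + 6×58 = 390 + 564 + 138 + 348 = 1440
ΣP(Year 2)Q(Year 2) = 2×195 + 3×141 + 5×23 + 5×58 = 390 + 423 + 115 + 290 = 1218
link = 1440/1218 = 1.182266
Chained index = 100 × 1.216895 × 1.182266 = 143.8694

143.87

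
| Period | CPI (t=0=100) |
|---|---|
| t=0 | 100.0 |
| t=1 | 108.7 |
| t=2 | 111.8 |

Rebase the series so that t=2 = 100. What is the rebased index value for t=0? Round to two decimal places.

Rebased(t=0) = 100.0 / 111.8 × 100 = 89.4454

89.45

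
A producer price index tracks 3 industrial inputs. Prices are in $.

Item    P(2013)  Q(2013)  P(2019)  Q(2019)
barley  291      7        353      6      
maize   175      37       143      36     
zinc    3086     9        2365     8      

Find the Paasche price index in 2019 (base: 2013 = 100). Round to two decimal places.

80.00

Paasche price index uses current-period quantities as weights.
ΣP(2019)·Q(2019) = 353×6 + 143×36 + 2365×8 = 2118 + 5148 + 18920 = 26186
ΣP(2013)·Q(2019) = 291×6 + 175×36 + 3086×8 = 1746 + 6300 + 24688 = 32734
Index = 26186 / 32734 × 100 = 79.9963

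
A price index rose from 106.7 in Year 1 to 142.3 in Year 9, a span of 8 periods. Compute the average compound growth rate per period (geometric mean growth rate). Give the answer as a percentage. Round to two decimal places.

3.66%

Growth factor = (142.3/106.7)^(1/8) = (1.333646)^(1/8) = 1.036645
Growth rate = 1.036645 − 1 = 0.036645 = 3.6645%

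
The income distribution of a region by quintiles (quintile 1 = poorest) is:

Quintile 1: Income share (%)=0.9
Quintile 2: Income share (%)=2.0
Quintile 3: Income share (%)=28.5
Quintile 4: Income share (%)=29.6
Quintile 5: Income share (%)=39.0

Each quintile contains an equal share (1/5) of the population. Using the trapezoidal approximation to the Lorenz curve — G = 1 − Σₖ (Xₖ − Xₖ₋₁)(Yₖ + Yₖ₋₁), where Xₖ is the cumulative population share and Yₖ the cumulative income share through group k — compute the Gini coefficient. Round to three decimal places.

0.415

Cumulative income shares Yₖ: 0.0090, 0.0290, 0.3140, 0.6100, 1.0000
Σ (Xₖ−Xₖ₋₁)(Yₖ+Yₖ₋₁) = (1/5)(0.0090+0.0000) + (1/5)(0.0290+0.0090) + (1/5)(0.3140+0.0290) + (1/5)(0.6100+0.3140) + (1/5)(1.0000+0.6100)
  = 0.0018 + 0.0076 + 0.0686 + 0.1848 + 0.3220 = 0.5848
G = 1 − 0.5848 = 0.4152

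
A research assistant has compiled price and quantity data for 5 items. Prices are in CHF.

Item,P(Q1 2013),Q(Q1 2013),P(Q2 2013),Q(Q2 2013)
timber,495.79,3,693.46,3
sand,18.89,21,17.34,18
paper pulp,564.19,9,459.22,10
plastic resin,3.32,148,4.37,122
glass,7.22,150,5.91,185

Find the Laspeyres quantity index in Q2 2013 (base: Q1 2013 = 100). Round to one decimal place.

Laspeyres quantity index uses base-period prices as weights.
ΣP(Q1 2013)·Q(Q2 2013) = 495.79×3 + 18.89×18 + 564.19×10 + 3.32×122 + 7.22×185 = 1487.37 + 340.02 + 5641.9 + 405.04 + 1335.7 = 9210.03
ΣP(Q1 2013)·Q(Q1 2013) = 495.79×3 + 18.89×21 + 564.19×9 + 3.32×148 + 7.22×150 = 1487.37 + 396.69 + 5077.71 + 491.36 + 1083 = 8536.13
Index = 9210.03 / 8536.13 × 100 = 107.8947

107.9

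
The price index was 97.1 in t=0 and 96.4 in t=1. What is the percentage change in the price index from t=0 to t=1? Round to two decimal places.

-0.72%

Change = (96.4 − 97.1) / 97.1 × 100
       = -0.7 / 97.1 × 100 = -0.7209%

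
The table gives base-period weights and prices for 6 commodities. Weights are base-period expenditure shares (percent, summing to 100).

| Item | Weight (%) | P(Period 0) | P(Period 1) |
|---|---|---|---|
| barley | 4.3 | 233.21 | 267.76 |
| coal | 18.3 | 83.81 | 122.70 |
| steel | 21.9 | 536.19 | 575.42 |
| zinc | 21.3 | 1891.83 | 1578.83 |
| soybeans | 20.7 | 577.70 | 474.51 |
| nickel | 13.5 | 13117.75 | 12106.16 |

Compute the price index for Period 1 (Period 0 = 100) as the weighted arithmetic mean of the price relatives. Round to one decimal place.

102.5

barley: 4.3 × (267.76/233.21) = 4.3 × 1.148150 = 4.9370
coal: 18.3 × (122.70/83.81) = 18.3 × 1.464026 = 26.7917
steel: 21.9 × (575.42/536.19) = 21.9 × 1.073164 = 23.5023
zinc: 21.3 × (1578.83/1891.83) = 21.3 × 0.834552 = 17.7760
soybeans: 20.7 × (474.51/577.70) = 20.7 × 0.821378 = 17.0025
nickel: 13.5 × (12106.16/13117.75) = 13.5 × 0.922884 = 12.4589
Index = Σ wᵢ·(p₁ᵢ/p₀ᵢ) = 4.9370 + 26.7917 + 23.5023 + 17.7760 + 17.0025 + 12.4589 = 102.4684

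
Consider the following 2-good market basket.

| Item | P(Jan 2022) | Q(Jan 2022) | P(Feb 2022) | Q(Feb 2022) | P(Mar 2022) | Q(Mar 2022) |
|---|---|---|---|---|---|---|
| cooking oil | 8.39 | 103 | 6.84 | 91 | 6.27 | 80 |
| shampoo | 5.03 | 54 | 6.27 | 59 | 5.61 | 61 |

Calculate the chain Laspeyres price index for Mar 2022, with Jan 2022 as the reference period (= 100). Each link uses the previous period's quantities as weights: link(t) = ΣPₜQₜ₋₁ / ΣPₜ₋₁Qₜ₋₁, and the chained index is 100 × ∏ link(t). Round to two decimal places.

83.44

Link Jan 2022→Feb 2022:
ΣP(Feb 2022)Q(Jan 2022) = 6.84×103 + 6.27×54 = 704.52 + 338.58 = 1043.1
ΣP(Jan 2022)Q(Jan 2022) = 8.39×103 + 5.03×54 = 864.17 + 271.62 = 1135.79
link = 1043.1/1135.79 = 0.918392
Link Feb 2022→Mar 2022:
ΣP(Mar 2022)Q(Feb 2022) = 6.27×91 + 5.61×59 = 570.57 + 330.99 = 901.56
ΣP(Feb 2022)Q(Feb 2022) = 6.84×91 + 6.27×59 = 622.44 + 369.93 = 992.37
link = 901.56/992.37 = 0.908492
Chained index = 100 × 0.918392 × 0.908492 = 83.4351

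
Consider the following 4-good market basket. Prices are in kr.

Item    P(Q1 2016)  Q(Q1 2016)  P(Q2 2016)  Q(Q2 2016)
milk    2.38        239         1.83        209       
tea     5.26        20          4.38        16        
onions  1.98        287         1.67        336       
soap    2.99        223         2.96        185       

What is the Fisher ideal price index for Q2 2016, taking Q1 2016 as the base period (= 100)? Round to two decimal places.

86.96

Laspeyres component (base-period weights):
ΣP(Q2 2016)Q(Q1 2016) = 1.83×239 + 4.38×20 + 1.67×287 + 2.96×223 = 437.37 + 87.6 + 479.29 + 660.08 = 1664.34
ΣP(Q1 2016)Q(Q1 2016) = 2.38×239 + 5.26×20 + 1.98×287 + 2.99×223 = 568.82 + 105.2 + 568.26 + 666.77 = 1909.05
L = 1664.34 / 1909.05 × 100 = 87.1816
Paasche component (current-period weights):
ΣP(Q2 2016)Q(Q2 2016) = 1.83×209 + 4.38×16 + 1.67×336 + 2.96×185 = 382.47 + 70.08 + 561.12 + 547.6 = 1561.27
ΣP(Q1 2016)Q(Q2 2016) = 2.38×209 + 5.26×16 + 1.98×336 + 2.99×185 = 497.42 + 84.16 + 665.28 + 553.15 = 1800.01
P = 1561.27 / 1800.01 × 100 = 86.7367
Fisher = √(L × P) = √(87.1816 × 86.7367) = 86.9589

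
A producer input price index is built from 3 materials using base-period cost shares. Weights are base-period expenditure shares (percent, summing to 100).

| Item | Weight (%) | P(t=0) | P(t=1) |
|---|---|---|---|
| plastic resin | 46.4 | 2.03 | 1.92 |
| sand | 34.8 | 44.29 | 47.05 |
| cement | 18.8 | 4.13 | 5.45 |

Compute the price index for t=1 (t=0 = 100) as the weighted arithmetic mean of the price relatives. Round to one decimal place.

105.7

plastic resin: 46.4 × (1.92/2.03) = 46.4 × 0.945813 = 43.8857
sand: 34.8 × (47.05/44.29) = 34.8 × 1.062317 = 36.9686
cement: 18.8 × (5.45/4.13) = 18.8 × 1.319613 = 24.8087
Index = Σ wᵢ·(p₁ᵢ/p₀ᵢ) = 43.8857 + 36.9686 + 24.8087 = 105.6630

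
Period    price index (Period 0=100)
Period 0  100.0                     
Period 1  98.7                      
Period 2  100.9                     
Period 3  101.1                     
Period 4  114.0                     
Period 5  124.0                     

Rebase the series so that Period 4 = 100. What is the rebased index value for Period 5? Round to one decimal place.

Rebased(Period 5) = 124.0 / 114.0 × 100 = 108.7719

108.8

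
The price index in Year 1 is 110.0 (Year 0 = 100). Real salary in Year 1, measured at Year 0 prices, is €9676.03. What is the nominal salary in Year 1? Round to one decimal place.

Nominal = Real × (Index/100) = 9676.03 × (110.0/100)
        = 9676.03 × 1.100 = 10643.6330

10643.6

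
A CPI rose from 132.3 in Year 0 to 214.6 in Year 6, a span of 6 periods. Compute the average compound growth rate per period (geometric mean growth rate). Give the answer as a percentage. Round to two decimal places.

8.40%

Growth factor = (214.6/132.3)^(1/6) = (1.622071)^(1/6) = 1.083956
Growth rate = 1.083956 − 1 = 0.083956 = 8.3956%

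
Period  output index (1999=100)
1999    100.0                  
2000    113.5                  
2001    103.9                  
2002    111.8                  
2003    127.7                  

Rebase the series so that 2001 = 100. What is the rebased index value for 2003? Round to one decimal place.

Rebased(2003) = 127.7 / 103.9 × 100 = 122.9066

122.9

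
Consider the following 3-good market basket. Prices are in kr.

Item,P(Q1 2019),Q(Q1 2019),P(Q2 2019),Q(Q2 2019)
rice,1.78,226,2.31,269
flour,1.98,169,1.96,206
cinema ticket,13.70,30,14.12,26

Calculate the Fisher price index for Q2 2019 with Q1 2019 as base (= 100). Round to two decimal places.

111.63

Laspeyres component (base-period weights):
ΣP(Q2 2019)Q(Q1 2019) = 2.31×226 + 1.96×169 + 14.12×30 = 522.06 + 331.24 + 423.6 = 1276.9
ΣP(Q1 2019)Q(Q1 2019) = 1.78×226 + 1.98×169 + 13.70×30 = 402.28 + 334.62 + 411 = 1147.9
L = 1276.9 / 1147.9 × 100 = 111.2379
Paasche component (current-period weights):
ΣP(Q2 2019)Q(Q2 2019) = 2.31×269 + 1.96×206 + 14.12×26 = 621.39 + 403.76 + 367.12 = 1392.27
ΣP(Q1 2019)Q(Q2 2019) = 1.78×269 + 1.98×206 + 13.70×26 = 478.82 + 407.88 + 356.2 = 1242.9
P = 1392.27 / 1242.9 × 100 = 112.0179
Fisher = √(L × P) = √(111.2379 × 112.0179) = 111.6272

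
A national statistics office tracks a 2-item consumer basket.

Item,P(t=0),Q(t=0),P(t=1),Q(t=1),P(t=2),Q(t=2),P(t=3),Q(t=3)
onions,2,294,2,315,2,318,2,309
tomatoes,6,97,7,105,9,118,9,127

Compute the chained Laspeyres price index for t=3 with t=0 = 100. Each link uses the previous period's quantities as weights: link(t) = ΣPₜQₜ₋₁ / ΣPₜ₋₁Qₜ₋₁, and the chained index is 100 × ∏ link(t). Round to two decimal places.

Link t=0→t=1:
ΣP(t=1)Q(t=0) = 2×294 + 7×97 = 588 + 679 = 1267
ΣP(t=0)Q(t=0) = 2×294 + 6×97 = 588 + 582 = 1170
link = 1267/1170 = 1.082906
Link t=1→t=2:
ΣP(t=2)Q(t=1) = 2×315 + 9×105 = 630 + 945 = 1575
ΣP(t=1)Q(t=1) = 2×315 + 7×105 = 630 + 735 = 1365
link = 1575/1365 = 1.153846
Link t=2→t=3:
ΣP(t=3)Q(t=2) = 2×318 + 9×118 = 636 + 1062 = 1698
ΣP(t=2)Q(t=2) = 2×318 + 9×118 = 636 + 1062 = 1698
link = 1698/1698 = 1.000000
Chained index = 100 × 1.082906 × 1.153846 × 1.000000 = 124.9507

124.95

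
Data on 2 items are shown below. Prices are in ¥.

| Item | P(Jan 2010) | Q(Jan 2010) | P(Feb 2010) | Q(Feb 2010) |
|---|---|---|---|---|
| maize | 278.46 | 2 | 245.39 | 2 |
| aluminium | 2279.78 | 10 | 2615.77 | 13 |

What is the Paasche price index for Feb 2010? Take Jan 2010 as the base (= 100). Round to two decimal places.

Paasche price index uses current-period quantities as weights.
ΣP(Feb 2010)·Q(Feb 2010) = 245.39×2 + 2615.77×13 = 490.78 + 34005.01 = 34495.79
ΣP(Jan 2010)·Q(Feb 2010) = 278.46×2 + 2279.78×13 = 556.92 + 29637.14 = 30194.06
Index = 34495.79 / 30194.06 × 100 = 114.2469

114.25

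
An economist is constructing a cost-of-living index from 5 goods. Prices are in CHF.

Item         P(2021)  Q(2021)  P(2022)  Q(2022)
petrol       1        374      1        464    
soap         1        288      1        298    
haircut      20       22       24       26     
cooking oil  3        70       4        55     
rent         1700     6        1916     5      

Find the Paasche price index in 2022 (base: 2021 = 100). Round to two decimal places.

Paasche price index uses current-period quantities as weights.
ΣP(2022)·Q(2022) = 1×464 + 1×298 + 24×26 + 4×55 + 1916×5 = 464 + 298 + 624 + 220 + 9580 = 11186
ΣP(2021)·Q(2022) = 1×464 + 1×298 + 20×26 + 3×55 + 1700×5 = 464 + 298 + 520 + 165 + 8500 = 9947
Index = 11186 / 9947 × 100 = 112.4560

112.46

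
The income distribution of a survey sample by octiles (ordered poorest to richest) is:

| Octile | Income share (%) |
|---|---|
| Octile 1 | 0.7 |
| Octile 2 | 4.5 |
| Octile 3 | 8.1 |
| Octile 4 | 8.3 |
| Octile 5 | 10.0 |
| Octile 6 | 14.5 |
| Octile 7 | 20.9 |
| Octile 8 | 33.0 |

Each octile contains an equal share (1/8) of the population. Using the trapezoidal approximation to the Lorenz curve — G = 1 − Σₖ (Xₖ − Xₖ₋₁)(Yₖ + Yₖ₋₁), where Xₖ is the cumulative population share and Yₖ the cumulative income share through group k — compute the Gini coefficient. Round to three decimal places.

Cumulative income shares Yₖ: 0.0070, 0.0520, 0.1330, 0.2160, 0.3160, 0.4610, 0.6700, 1.0000
Σ (Xₖ−Xₖ₋₁)(Yₖ+Yₖ₋₁) = (1/8)(0.0070+0.0000) + (1/8)(0.0520+0.0070) + (1/8)(0.1330+0.0520) + (1/8)(0.2160+0.1330) + (1/8)(0.3160+0.2160) + (1/8)(0.4610+0.3160) + (1/8)(0.6700+0.4610) + (1/8)(1.0000+0.6700)
  = 0.0009 + 0.0074 + 0.0231 + 0.0436 + 0.0665 + 0.0971 + 0.1414 + 0.2087 = 0.5887
G = 1 − 0.5887 = 0.4113

0.411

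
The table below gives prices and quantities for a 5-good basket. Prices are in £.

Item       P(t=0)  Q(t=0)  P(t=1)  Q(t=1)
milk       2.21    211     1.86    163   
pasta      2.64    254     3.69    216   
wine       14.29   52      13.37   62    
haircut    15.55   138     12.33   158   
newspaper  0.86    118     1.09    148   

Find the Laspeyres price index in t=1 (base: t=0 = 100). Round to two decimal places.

Laspeyres price index uses base-period quantities as weights.
ΣP(t=1)·Q(t=0) = 1.86×211 + 3.69×254 + 13.37×52 + 12.33×138 + 1.09×118 = 392.46 + 937.26 + 695.24 + 1701.54 + 128.62 = 3855.12
ΣP(t=0)·Q(t=0) = 2.21×211 + 2.64×254 + 14.29×52 + 15.55×138 + 0.86×118 = 466.31 + 670.56 + 743.08 + 2145.9 + 101.48 = 4127.33
Index = 3855.12 / 4127.33 × 100 = 93.4047

93.40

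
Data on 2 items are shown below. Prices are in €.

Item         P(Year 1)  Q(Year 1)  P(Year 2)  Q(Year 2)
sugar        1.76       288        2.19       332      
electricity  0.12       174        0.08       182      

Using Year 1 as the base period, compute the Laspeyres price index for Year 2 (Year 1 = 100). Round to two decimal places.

122.15

Laspeyres price index uses base-period quantities as weights.
ΣP(Year 2)·Q(Year 1) = 2.19×288 + 0.08×174 = 630.72 + 13.92 = 644.64
ΣP(Year 1)·Q(Year 1) = 1.76×288 + 0.12×174 = 506.88 + 20.88 = 527.76
Index = 644.64 / 527.76 × 100 = 122.1464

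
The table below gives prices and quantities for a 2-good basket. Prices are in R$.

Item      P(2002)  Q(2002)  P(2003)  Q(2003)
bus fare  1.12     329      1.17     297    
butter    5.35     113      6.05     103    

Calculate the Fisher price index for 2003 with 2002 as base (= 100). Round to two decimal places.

Laspeyres component (base-period weights):
ΣP(2003)Q(2002) = 1.17×329 + 6.05×113 = 384.93 + 683.65 = 1068.58
ΣP(2002)Q(2002) = 1.12×329 + 5.35×113 = 368.48 + 604.55 = 973.03
L = 1068.58 / 973.03 × 100 = 109.8198
Paasche component (current-period weights):
ΣP(2003)Q(2003) = 1.17×297 + 6.05×103 = 347.49 + 623.15 = 970.64
ΣP(2002)Q(2003) = 1.12×297 + 5.35×103 = 332.64 + 551.05 = 883.69
P = 970.64 / 883.69 × 100 = 109.8394
Fisher = √(L × P) = √(109.8198 × 109.8394) = 109.8296

109.83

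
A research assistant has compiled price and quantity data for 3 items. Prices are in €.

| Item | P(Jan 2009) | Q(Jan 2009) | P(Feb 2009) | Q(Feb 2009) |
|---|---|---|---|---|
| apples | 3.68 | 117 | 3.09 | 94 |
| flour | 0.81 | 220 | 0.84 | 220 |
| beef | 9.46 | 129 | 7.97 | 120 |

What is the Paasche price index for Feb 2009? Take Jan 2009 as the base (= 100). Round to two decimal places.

Paasche price index uses current-period quantities as weights.
ΣP(Feb 2009)·Q(Feb 2009) = 3.09×94 + 0.84×220 + 7.97×120 = 290.46 + 184.8 + 956.4 = 1431.66
ΣP(Jan 2009)·Q(Feb 2009) = 3.68×94 + 0.81×220 + 9.46×120 = 345.92 + 178.2 + 1135.2 = 1659.32
Index = 1431.66 / 1659.32 × 100 = 86.2799

86.28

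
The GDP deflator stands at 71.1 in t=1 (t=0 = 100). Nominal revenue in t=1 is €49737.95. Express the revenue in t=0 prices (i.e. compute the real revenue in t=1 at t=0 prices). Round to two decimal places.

69954.92

Real = Nominal ÷ (Index/100) = 49737.95 ÷ (71.1/100)
     = 49737.95 ÷ 0.711 = 69954.9226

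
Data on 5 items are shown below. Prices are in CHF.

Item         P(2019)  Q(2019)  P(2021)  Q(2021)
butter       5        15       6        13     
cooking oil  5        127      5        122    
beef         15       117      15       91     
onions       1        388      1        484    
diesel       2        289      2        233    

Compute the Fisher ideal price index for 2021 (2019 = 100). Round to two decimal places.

100.44

Laspeyres component (base-period weights):
ΣP(2021)Q(2019) = 6×15 + 5×127 + 15×117 + 1×388 + 2×289 = 90 + 635 + 1755 + 388 + 578 = 3446
ΣP(2019)Q(2019) = 5×15 + 5×127 + 15×117 + 1×388 + 2×289 = 75 + 635 + 1755 + 388 + 578 = 3431
L = 3446 / 3431 × 100 = 100.4372
Paasche component (current-period weights):
ΣP(2021)Q(2021) = 6×13 + 5×122 + 15×91 + 1×484 + 2×233 = 78 + 610 + 1365 + 484 + 466 = 3003
ΣP(2019)Q(2021) = 5×13 + 5×122 + 15×91 + 1×484 + 2×233 = 65 + 610 + 1365 + 484 + 466 = 2990
P = 3003 / 2990 × 100 = 100.4348
Fisher = √(L × P) = √(100.4372 × 100.4348) = 100.4360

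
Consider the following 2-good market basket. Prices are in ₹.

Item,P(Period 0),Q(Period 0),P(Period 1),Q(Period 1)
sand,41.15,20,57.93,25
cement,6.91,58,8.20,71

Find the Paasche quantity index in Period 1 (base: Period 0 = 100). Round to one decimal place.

Paasche quantity index uses current-period prices as weights.
ΣP(Period 1)·Q(Period 1) = 57.93×25 + 8.20×71 = 1448.25 + 582.2 = 2030.45
ΣP(Period 1)·Q(Period 0) = 57.93×20 + 8.20×58 = 1158.6 + 475.6 = 1634.2
Index = 2030.45 / 1634.2 × 100 = 124.2473

124.2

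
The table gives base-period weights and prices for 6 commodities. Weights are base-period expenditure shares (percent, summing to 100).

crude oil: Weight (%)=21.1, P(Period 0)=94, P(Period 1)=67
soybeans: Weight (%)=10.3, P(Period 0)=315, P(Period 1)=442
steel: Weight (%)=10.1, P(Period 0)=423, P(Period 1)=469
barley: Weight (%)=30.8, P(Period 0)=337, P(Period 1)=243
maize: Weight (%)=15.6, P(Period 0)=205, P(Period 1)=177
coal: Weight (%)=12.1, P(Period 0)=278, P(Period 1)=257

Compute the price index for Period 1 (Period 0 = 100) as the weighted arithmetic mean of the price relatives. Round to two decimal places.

87.55

crude oil: 21.1 × (67/94) = 21.1 × 0.712766 = 15.0394
soybeans: 10.3 × (442/315) = 10.3 × 1.403175 = 14.4527
steel: 10.1 × (469/423) = 10.1 × 1.108747 = 11.1983
barley: 30.8 × (243/337) = 30.8 × 0.721068 = 22.2089
maize: 15.6 × (177/205) = 15.6 × 0.863415 = 13.4693
coal: 12.1 × (257/278) = 12.1 × 0.924460 = 11.1860
Index = Σ wᵢ·(p₁ᵢ/p₀ᵢ) = 15.0394 + 14.4527 + 11.1983 + 22.2089 + 13.4693 + 11.1860 = 87.5545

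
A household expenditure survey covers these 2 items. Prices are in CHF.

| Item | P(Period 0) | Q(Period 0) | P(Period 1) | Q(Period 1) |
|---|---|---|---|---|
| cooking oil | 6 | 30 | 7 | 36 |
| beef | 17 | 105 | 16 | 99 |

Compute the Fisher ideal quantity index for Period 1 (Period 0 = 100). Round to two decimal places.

96.89

Laspeyres component (base-period weights):
ΣP(Period 0)Q(Period 1) = 6×36 + 17×99 = 216 + 1683 = 1899
ΣP(Period 0)Q(Period 0) = 6×30 + 17×105 = 180 + 1785 = 1965
L = 1899 / 1965 × 100 = 96.6412
Paasche component (current-period weights):
ΣP(Period 1)Q(Period 1) = 7×36 + 16×99 = 252 + 1584 = 1836
ΣP(Period 1)Q(Period 0) = 7×30 + 16×105 = 210 + 1680 = 1890
P = 1836 / 1890 × 100 = 97.1429
Fisher = √(L × P) = √(96.6412 × 97.1429) = 96.8917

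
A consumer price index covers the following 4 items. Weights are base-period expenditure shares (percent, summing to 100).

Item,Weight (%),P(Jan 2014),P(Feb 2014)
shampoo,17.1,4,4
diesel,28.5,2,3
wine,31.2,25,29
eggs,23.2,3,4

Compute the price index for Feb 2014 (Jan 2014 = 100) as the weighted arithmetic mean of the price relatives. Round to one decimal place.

127.0

shampoo: 17.1 × (4/4) = 17.1 × 1.000000 = 17.1000
diesel: 28.5 × (3/2) = 28.5 × 1.500000 = 42.7500
wine: 31.2 × (29/25) = 31.2 × 1.160000 = 36.1920
eggs: 23.2 × (4/3) = 23.2 × 1.333333 = 30.9333
Index = Σ wᵢ·(p₁ᵢ/p₀ᵢ) = 17.1000 + 42.7500 + 36.1920 + 30.9333 = 126.9753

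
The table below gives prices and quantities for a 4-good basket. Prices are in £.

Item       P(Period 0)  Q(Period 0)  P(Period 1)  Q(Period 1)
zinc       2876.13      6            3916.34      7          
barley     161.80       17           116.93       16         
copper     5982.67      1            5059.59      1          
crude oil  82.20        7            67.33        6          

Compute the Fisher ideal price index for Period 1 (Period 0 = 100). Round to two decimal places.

117.88

Laspeyres component (base-period weights):
ΣP(Period 1)Q(Period 0) = 3916.34×6 + 116.93×17 + 5059.59×1 + 67.33×7 = 23498.04 + 1987.81 + 5059.59 + 471.31 = 31016.75
ΣP(Period 0)Q(Period 0) = 2876.13×6 + 161.80×17 + 5982.67×1 + 82.20×7 = 17256.78 + 2750.6 + 5982.67 + 575.4 = 26565.45
L = 31016.75 / 26565.45 × 100 = 116.7560
Paasche component (current-period weights):
ΣP(Period 1)Q(Period 1) = 3916.34×7 + 116.93×16 + 5059.59×1 + 67.33×6 = 27414.38 + 1870.88 + 5059.59 + 403.98 = 34748.83
ΣP(Period 0)Q(Period 1) = 2876.13×7 + 161.80×16 + 5982.67×1 + 82.20×6 = 20132.91 + 2588.8 + 5982.67 + 493.2 = 29197.58
P = 34748.83 / 29197.58 × 100 = 119.0127
Fisher = √(L × P) = √(116.7560 × 119.0127) = 117.8789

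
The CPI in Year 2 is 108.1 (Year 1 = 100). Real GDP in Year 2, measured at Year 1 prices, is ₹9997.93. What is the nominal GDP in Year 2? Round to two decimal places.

10807.76

Nominal = Real × (Index/100) = 9997.93 × (108.1/100)
        = 9997.93 × 1.081 = 10807.7623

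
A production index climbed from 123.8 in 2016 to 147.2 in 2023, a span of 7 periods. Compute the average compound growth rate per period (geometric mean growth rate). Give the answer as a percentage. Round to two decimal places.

2.50%

Growth factor = (147.2/123.8)^(1/7) = (1.189015)^(1/7) = 1.025040
Growth rate = 1.025040 − 1 = 0.025040 = 2.5040%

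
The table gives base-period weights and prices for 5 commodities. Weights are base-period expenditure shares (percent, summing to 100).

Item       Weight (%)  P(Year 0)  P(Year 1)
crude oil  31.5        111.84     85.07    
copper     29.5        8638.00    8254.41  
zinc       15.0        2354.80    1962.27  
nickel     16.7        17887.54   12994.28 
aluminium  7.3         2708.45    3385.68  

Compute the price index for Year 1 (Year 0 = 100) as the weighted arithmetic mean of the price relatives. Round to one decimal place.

crude oil: 31.5 × (85.07/111.84) = 31.5 × 0.760640 = 23.9602
copper: 29.5 × (8254.41/8638.00) = 29.5 × 0.955593 = 28.1900
zinc: 15.0 × (1962.27/2354.80) = 15.0 × 0.833306 = 12.4996
nickel: 16.7 × (12994.28/17887.54) = 16.7 × 0.726443 = 12.1316
aluminium: 7.3 × (3385.68/2708.45) = 7.3 × 1.250043 = 9.1253
Index = Σ wᵢ·(p₁ᵢ/p₀ᵢ) = 23.9602 + 28.1900 + 12.4996 + 12.1316 + 9.1253 = 85.9067

85.9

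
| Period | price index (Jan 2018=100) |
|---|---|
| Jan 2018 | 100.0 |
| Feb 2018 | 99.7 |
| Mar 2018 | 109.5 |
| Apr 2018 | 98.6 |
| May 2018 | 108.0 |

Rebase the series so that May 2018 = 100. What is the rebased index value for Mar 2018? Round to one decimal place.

101.4

Rebased(Mar 2018) = 109.5 / 108.0 × 100 = 101.3889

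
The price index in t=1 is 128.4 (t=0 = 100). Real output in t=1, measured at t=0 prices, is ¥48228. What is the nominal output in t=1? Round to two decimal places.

Nominal = Real × (Index/100) = 48228 × (128.4/100)
        = 48228 × 1.284 = 61924.7520

61924.75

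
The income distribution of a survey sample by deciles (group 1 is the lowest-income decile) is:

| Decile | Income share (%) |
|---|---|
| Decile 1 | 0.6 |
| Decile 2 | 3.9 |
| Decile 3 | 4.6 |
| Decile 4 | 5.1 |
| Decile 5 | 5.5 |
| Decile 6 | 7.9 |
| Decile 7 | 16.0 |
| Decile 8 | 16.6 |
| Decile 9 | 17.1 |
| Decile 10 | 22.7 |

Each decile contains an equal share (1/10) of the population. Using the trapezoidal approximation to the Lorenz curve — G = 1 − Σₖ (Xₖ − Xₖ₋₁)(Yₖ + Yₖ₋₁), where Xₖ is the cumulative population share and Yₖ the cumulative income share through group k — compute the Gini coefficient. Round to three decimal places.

0.386

Cumulative income shares Yₖ: 0.0060, 0.0450, 0.0910, 0.1420, 0.1970, 0.2760, 0.4360, 0.6020, 0.7730, 1.0000
Σ (Xₖ−Xₖ₋₁)(Yₖ+Yₖ₋₁) = (1/10)(0.0060+0.0000) + (1/10)(0.0450+0.0060) + (1/10)(0.0910+0.0450) + (1/10)(0.1420+0.0910) + (1/10)(0.1970+0.1420) + (1/10)(0.2760+0.1970) + (1/10)(0.4360+0.2760) + (1/10)(0.6020+0.4360) + (1/10)(0.7730+0.6020) + (1/10)(1.0000+0.7730)
  = 0.0006 + 0.0051 + 0.0136 + 0.0233 + 0.0339 + 0.0473 + 0.0712 + 0.1038 + 0.1375 + 0.1773 = 0.6136
G = 1 − 0.6136 = 0.3864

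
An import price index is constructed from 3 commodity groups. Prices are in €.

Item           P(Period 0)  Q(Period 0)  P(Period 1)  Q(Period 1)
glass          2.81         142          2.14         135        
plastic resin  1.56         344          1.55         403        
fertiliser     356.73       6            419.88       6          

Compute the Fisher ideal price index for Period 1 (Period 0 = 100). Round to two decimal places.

Laspeyres component (base-period weights):
ΣP(Period 1)Q(Period 0) = 2.14×142 + 1.55×344 + 419.88×6 = 303.88 + 533.2 + 2519.28 = 3356.36
ΣP(Period 0)Q(Period 0) = 2.81×142 + 1.56×344 + 356.73×6 = 399.02 + 536.64 + 2140.38 = 3076.04
L = 3356.36 / 3076.04 × 100 = 109.1130
Paasche component (current-period weights):
ΣP(Period 1)Q(Period 1) = 2.14×135 + 1.55×403 + 419.88×6 = 288.9 + 624.65 + 2519.28 = 3432.83
ΣP(Period 0)Q(Period 1) = 2.81×135 + 1.56×403 + 356.73×6 = 379.35 + 628.68 + 2140.38 = 3148.41
P = 3432.83 / 3148.41 × 100 = 109.0338
Fisher = √(L × P) = √(109.1130 × 109.0338) = 109.0734

109.07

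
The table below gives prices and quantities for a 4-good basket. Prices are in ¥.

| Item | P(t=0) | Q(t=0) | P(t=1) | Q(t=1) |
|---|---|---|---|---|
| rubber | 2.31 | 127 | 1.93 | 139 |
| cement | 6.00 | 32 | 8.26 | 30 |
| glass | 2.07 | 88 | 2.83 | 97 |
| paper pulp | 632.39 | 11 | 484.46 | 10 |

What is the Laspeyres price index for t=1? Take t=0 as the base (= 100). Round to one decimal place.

Laspeyres price index uses base-period quantities as weights.
ΣP(t=1)·Q(t=0) = 1.93×127 + 8.26×32 + 2.83×88 + 484.46×11 = 245.11 + 264.32 + 249.04 + 5329.06 = 6087.53
ΣP(t=0)·Q(t=0) = 2.31×127 + 6.00×32 + 2.07×88 + 632.39×11 = 293.37 + 192 + 182.16 + 6956.29 = 7623.82
Index = 6087.53 / 7623.82 × 100 = 79.8488

79.8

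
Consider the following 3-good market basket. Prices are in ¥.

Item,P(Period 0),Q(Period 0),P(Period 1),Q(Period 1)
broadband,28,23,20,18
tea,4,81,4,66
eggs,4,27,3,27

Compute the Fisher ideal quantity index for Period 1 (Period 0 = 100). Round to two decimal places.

Laspeyres component (base-period weights):
ΣP(Period 0)Q(Period 1) = 28×18 + 4×66 + 4×27 = 504 + 264 + 108 = 876
ΣP(Period 0)Q(Period 0) = 28×23 + 4×81 + 4×27 = 644 + 324 + 108 = 1076
L = 876 / 1076 × 100 = 81.4126
Paasche component (current-period weights):
ΣP(Period 1)Q(Period 1) = 20×18 + 4×66 + 3×27 = 360 + 264 + 81 = 705
ΣP(Period 1)Q(Period 0) = 20×23 + 4×81 + 3×27 = 460 + 324 + 81 = 865
P = 705 / 865 × 100 = 81.5029
Fisher = √(L × P) = √(81.4126 × 81.5029) = 81.4578

81.46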